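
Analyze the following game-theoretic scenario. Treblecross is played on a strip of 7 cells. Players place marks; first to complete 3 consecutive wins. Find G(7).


Treblecross: place X on empty cells; 3-in-a-row wins.
Playing within two cells of an existing X lets the opponent win at once, so sensible play treats the cells i-2..i+2 around each X as dead. The player left with no safe cell loses, so this is a normal-play take-away game on strips of safe cells.
Placing X at cell i (0-indexed) of a strip of k safe cells leaves independent strips of sizes max(0, i-2) and max(0, k-i-3). Hence G(k) = mex{ G(max(0,i-2)) XOR G(max(0,k-i-3)) : 0 <= i < k }, with G(0) = 0.
G(1): splits (0,0):0^0=0 -> mex({0}) = 1
G(2): splits (0,0):0^0=0 -> mex({0}) = 1
G(3): splits (0,0):0^0=0 -> mex({0}) = 1
G(4): splits (0,1):0^1=1 (0,0):0^0=0 -> mex({0, 1}) = 2
G(5): splits (0,2):0^1=1 (0,1):0^1=1 (0,0):0^0=0 -> mex({0, 1}) = 2
G(6) = mex({1}) = 0
G(7) = mex({0, 1, 2}) = 3
Therefore G(7) = 3.

3


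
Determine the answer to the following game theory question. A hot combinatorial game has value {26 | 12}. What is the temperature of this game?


The game is {26 | 12}, a switch {a | b} with numbers a > b.
Cooling {a | b} by t gives {a - t | b + t}, which stops being hot when a - t = b + t, i.e. at t = (a - b)/2. So the temperature of a switch is (a - b)/2.
Temperature = (Left option - Right option) / 2
= (26 - (12)) / 2
= 14 / 2
= 7

7


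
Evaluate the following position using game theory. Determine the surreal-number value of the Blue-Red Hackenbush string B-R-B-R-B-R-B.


Edges (from ground): B-R-B-R-B-R-B
By Berlekamp's sign-expansion rule, a Blue-Red Hackenbush stalk has the value of the surreal number whose sign sequence is the edge sequence with B -> + and R -> -.
Sign sequence: +-+-+-+
Trace the sign expansion in the surreal number tree, starting from 0:
Edge 1: B (sign +) -> bounds (0, +inf), value = 1
Edge 2: R (sign -) -> bounds (0, 1), value = 1/2
Edge 3: B (sign +) -> bounds (1/2, 1), value = 3/4
Edge 4: R (sign -) -> bounds (1/2, 3/4), value = 5/8
Edge 5: B (sign +) -> bounds (5/8, 3/4), value = 11/16
Edge 6: R (sign -) -> bounds (5/8, 11/16), value = 21/32
Edge 7: B (sign +) -> bounds (21/32, 11/16), value = 43/64
Game value = 43/64

43/64


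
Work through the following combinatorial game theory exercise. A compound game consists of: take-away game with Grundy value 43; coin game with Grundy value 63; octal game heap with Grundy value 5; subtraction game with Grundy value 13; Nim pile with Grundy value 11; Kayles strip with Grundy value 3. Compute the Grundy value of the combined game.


By the Sprague-Grundy theorem, the Grundy value of a sum of games is the XOR of individual Grundy values.
take-away game: Grundy value = 43. Running XOR: 0 XOR 43 = 43
coin game: Grundy value = 63. Running XOR: 43 XOR 63 = 20
octal game heap: Grundy value = 5. Running XOR: 20 XOR 5 = 17
subtraction game: Grundy value = 13. Running XOR: 17 XOR 13 = 28
Nim pile: Grundy value = 11. Running XOR: 28 XOR 11 = 23
Kayles strip: Grundy value = 3. Running XOR: 23 XOR 3 = 20
The combined Grundy value is 20.

20


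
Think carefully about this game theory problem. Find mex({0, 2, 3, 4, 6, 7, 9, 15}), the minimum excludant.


Set = {0, 2, 3, 4, 6, 7, 9, 15}
0 is in the set.
1 is NOT in the set. This is the mex.
mex = 1

1


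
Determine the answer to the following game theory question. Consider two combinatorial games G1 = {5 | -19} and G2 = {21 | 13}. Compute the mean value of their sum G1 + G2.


G1 = {5 | -19}, G2 = {21 | 13}
Each is a switch {a | b} with numbers a > b; its mean value is (a + b)/2, and mean value is additive over game sums: m(G1 + G2) = m(G1) + m(G2).
Mean of G1 = (5 + (-19))/2 = -14/2 = -7
Mean of G2 = (21 + (13))/2 = 34/2 = 17
Mean of G1 + G2 = -7 + 17 = 10

10


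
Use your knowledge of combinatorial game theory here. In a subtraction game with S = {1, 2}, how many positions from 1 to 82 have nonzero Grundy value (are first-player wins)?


Subtraction set S = {1, 2}, so G(n) = n mod 3.
G(n) = 0 when n is a multiple of 3.
Multiples of 3 in [1, 82]: 27
N-positions (nonzero Grundy) = 82 - 27 = 55

55


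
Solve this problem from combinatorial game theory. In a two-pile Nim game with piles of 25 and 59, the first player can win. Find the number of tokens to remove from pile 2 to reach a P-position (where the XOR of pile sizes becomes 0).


Piles: 25 and 59
Current XOR: 25 XOR 59 = 34 (non-zero, so this is an N-position).
To make the XOR zero, we need to find a move that balances the piles.
For pile 2 (size 59): target = 59 XOR 34 = 25
We reduce pile 2 from 59 to 25.
Tokens removed: 59 - 25 = 34
Verification: 25 XOR 25 = 0

34


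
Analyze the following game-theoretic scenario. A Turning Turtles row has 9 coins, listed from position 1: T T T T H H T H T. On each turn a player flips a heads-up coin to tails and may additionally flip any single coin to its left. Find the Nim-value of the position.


Coins: T T T T H H T H T
Key fact: a single head at position k behaves exactly like a Nim heap of size k (turning it to T and optionally flipping a coin at j < k corresponds to moving the heap from k to j, or to 0), and heads combine as a disjunctive sum (two heads at the same place would cancel, matching j XOR j = 0). So the Nim-value is the XOR of the 1-indexed positions of the heads.
Face-up positions (1-indexed): [5, 6, 8]
XOR 0 with 5: 0 XOR 5 = 5
XOR 5 with 6: 5 XOR 6 = 3
XOR 3 with 8: 3 XOR 8 = 11
Nim-value = 11

11


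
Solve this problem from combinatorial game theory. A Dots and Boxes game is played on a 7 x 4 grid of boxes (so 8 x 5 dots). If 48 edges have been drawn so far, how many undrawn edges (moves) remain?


Grid: 7 x 4 boxes, i.e. 8 rows and 5 columns of dots.
Horizontal edges: (rows + 1) * cols = 8 * 4 = 32
Vertical edges: rows * (cols + 1) = 7 * 5 = 35
Total edges: 32 + 35 = 67
Edges drawn: 48
Remaining: 67 - 48 = 19

19


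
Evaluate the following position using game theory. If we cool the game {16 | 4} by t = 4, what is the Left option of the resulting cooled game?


Original game: {16 | 4} (a switch {a | b} with a > b).
Cooling by t (for t below the temperature (a - b)/2 = 6) taxes each move by t: {a | b} cooled by t is {a - t | b + t}.
Cooling amount: t = 4
Cooled Left option: 16 - 4 = 12
Cooled Right option: 4 + 4 = 8
Cooled game: {12 | 8}
Left option = 12

12


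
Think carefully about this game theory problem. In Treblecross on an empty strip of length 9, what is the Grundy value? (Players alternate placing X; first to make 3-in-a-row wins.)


Treblecross: place X on empty cells; 3-in-a-row wins.
Playing within two cells of an existing X lets the opponent win at once, so sensible play treats the cells i-2..i+2 around each X as dead. The player left with no safe cell loses, so this is a normal-play take-away game on strips of safe cells.
Placing X at cell i (0-indexed) of a strip of k safe cells leaves independent strips of sizes max(0, i-2) and max(0, k-i-3). Hence G(k) = mex{ G(max(0,i-2)) XOR G(max(0,k-i-3)) : 0 <= i < k }, with G(0) = 0.
G(1): splits (0,0):0^0=0 -> mex({0}) = 1
G(2): splits (0,0):0^0=0 -> mex({0}) = 1
G(3): splits (0,0):0^0=0 -> mex({0}) = 1
G(4): splits (0,1):0^1=1 (0,0):0^0=0 -> mex({0, 1}) = 2
G(5): splits (0,2):0^1=1 (0,1):0^1=1 (0,0):0^0=0 -> mex({0, 1}) = 2
G(6) = mex({1}) = 0
G(7) = mex({0, 1, 2}) = 3
G(8) = mex({0, 1, 2}) = 3
G(9) = mex({0, 2}) = 1
Therefore G(9) = 1.

1


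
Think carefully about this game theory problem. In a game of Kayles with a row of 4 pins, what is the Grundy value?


Kayles: a move removes 1 or 2 adjacent pins from a contiguous row.
Removing pins from a row of k leaves two independent rows (a, b) with a + b = k - 1 (one pin) or a + b = k - 2 (two pins); an end removal gives a = 0.
By Sprague-Grundy, G(k) = mex{ G(a) XOR G(b) } over all these splits. G(0) = 0.
G(1): splits (0,0):0^0=0 -> mex({0}) = 1
G(2): splits (0,1):0^1=1 (0,0):0^0=0 -> mex({0, 1}) = 2
G(3): splits (0,2):0^2=2 (1,1):1^1=0 (0,1):0^1=1 -> mex({0, 1, 2}) = 3
G(4): splits (0,3):0^3=3 (1,2):1^2=3 (0,2):0^2=2 (1,1):1^1=0 -> mex({0, 2, 3}) = 1
Therefore G(4) = 1.

1


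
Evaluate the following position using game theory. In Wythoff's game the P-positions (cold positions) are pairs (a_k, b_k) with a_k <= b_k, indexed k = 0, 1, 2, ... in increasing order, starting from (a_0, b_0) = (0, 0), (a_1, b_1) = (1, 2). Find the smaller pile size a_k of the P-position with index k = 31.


By Wythoff's theorem, a_k = floor(k * phi) and b_k = floor(k * phi^2) = a_k + k, where phi = (1 + sqrt(5))/2 is the golden ratio.
phi = (1 + sqrt(5))/2 = 1.618034
k = 31
k * phi = 31 * 1.618034 = 50.159054
a_31 = floor(k * phi) = 50

50


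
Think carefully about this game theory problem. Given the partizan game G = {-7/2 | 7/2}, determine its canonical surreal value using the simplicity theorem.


Left options: {-7/2}, max = -7/2
Right options: {7/2}, min = 7/2
All options are numbers and max(Left) < min(Right), so by the simplicity theorem the value is the simplest (earliest-born) number strictly between -7/2 and 7/2.
Integers -3 through 3 all lie strictly between -7/2 and 7/2.
Among integers, the simplest (lowest birthday = smallest |n|; 0 is born on day 0, +-n on day n) is 0.
No non-integer in the interval can be simpler: if x is a non-integer in the interval, then floor(x) or ceil(x) also lies in the interval (the interval contains an integer), and both are proper prefixes of x's sign expansion, i.e. born earlier. So the game value is 0.
Game value = 0

0


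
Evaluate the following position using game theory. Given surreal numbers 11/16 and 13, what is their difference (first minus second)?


x = 11/16, y = 13
Converting to common denominator: 16
x = 11/16, y = 208/16
x - y = 11/16 - 13 = -197/16

-197/16


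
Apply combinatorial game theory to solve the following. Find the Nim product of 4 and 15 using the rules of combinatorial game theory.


Nim multiplication is bilinear over XOR: (u XOR v) * w = (u*w) XOR (v*w).
So we split each operand into its bit components and XOR the pairwise Nim products.
4 = 4 (as XOR of powers of 2).
15 = 1 + 2 + 4 + 8 (as XOR of powers of 2).
Using the standard Nim-product table on single bits:
  2*2 = 3,   2*4 = 8,   2*8 = 12,
  4*4 = 6,   4*8 = 11,  8*8 = 13,
and  1*x = x (identity), k*l = l*k (commutative).
Pairwise Nim products:
  4 * 1 = 4
  4 * 2 = 8
  4 * 4 = 6
  4 * 8 = 11
XOR them: 4 XOR 8 XOR 6 XOR 11 = 1.
Result: 4 * 15 = 1 (in Nim).

1


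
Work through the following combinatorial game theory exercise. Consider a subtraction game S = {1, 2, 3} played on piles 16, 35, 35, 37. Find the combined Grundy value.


Subtraction set: {1, 2, 3}
For this subtraction set, G(n) = n mod 4 (period = max + 1 = 4).
Pile 1 (size 16): G(16) = 16 mod 4 = 0
Pile 2 (size 35): G(35) = 35 mod 4 = 3
Pile 3 (size 35): G(35) = 35 mod 4 = 3
Pile 4 (size 37): G(37) = 37 mod 4 = 1
Total Grundy value = XOR of all: 0 XOR 3 XOR 3 XOR 1 = 1

1


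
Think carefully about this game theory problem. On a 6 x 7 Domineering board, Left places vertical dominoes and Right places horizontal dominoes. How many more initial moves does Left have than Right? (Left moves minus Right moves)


Board is 6 x 7 (rows x cols).
Left (vertical) placements: (rows-1) * cols = 5 * 7 = 35
Right (horizontal) placements: rows * (cols-1) = 6 * 6 = 36
Advantage = Left - Right = 35 - 36 = -1

-1


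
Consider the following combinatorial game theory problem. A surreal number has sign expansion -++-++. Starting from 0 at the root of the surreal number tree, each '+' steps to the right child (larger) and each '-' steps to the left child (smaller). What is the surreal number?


Sign expansion: -++-++
Rule: track bounds (lo, hi), initially (-inf, +inf). On '+', the current value becomes lo and we move to the simplest number in (value, hi): value + 1 if hi = +inf, otherwise the midpoint (value + hi)/2. On '-', the current value becomes hi and we move to value - 1 if lo = -inf, otherwise the midpoint (lo + value)/2.
Start at 0.
Step 1: sign = -, move left. Bounds: (-inf, 0). Value = -1
Step 2: sign = +, move right. Bounds: (-1, 0). Value = -1/2
Step 3: sign = +, move right. Bounds: (-1/2, 0). Value = -1/4
Step 4: sign = -, move left. Bounds: (-1/2, -1/4). Value = -3/8
Step 5: sign = +, move right. Bounds: (-3/8, -1/4). Value = -5/16
Step 6: sign = +, move right. Bounds: (-5/16, -1/4). Value = -9/32
The surreal number with sign expansion -++-++ is -9/32.

-9/32


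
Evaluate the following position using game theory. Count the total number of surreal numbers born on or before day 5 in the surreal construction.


Day 0: {|} = 0 is born. Count = 1.
Day n: the number of surreal numbers born by day n is 2^(n+1) - 1.
By day 0: 2^1 - 1 = 1
By day 1: 2^2 - 1 = 3
By day 2: 2^3 - 1 = 7
By day 3: 2^4 - 1 = 15
By day 4: 2^5 - 1 = 31
By day 5: 2^6 - 1 = 63
By day 5: 63 surreal numbers.

63


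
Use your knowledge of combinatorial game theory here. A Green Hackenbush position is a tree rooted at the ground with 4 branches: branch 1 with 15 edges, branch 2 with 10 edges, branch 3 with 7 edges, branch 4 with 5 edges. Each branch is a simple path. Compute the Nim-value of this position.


The tree has 4 branches from the ground vertex.
In Green Hackenbush, the Nim-value of a simple path of length k is k.
Branch 1: length 15, Nim-value = 15
Branch 2: length 10, Nim-value = 10
Branch 3: length 7, Nim-value = 7
Branch 4: length 5, Nim-value = 5
Total Nim-value = XOR of all branch values:
0 XOR 15 = 15
15 XOR 10 = 5
5 XOR 7 = 2
2 XOR 5 = 7
Nim-value of the tree = 7

7


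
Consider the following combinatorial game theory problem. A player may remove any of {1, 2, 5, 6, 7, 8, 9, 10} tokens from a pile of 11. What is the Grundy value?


The subtraction set is S = {1, 2, 5, 6, 7, 8, 9, 10}.
G(k) = mex{ G(k - s) : s in S, s <= k }. We compute iteratively: G(0) = 0.
G(1) = mex({0}) = 1
G(2) = mex({0, 1}) = 2
G(3) = mex({1, 2}) = 0
G(4) = mex({0, 2}) = 1
G(5) = mex({0, 1}) = 2
G(6) = mex({0, 1, 2}) = 3
G(7) = mex({0, 1, 2, 3}) = 4
G(8) = mex({0, 1, 2, 3, 4}) = 5
G(9) = mex({0, 1, 2, 4, 5}) = 3
G(10) = mex({0, 1, 2, 3, 5}) = 4
G(11) = mex({0, 1, 2, 3, 4}) = 5
Therefore G(11) = 5.

5


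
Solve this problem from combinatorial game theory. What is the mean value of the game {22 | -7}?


Game = {22 | -7}, a switch {a | b} with numbers a > b.
Its thermograph has left wall a - t and right wall b + t, which meet at t = (a - b)/2, where both equal (a + b)/2. So the mast (mean value) is at (a + b)/2.
Mean = (22 + (-7))/2 = 15/2 = 15/2

15/2


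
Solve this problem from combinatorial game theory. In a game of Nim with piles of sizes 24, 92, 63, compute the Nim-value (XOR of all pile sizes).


We need the XOR (exclusive or) of all pile sizes.
After XOR-ing pile 1 (size 24): 0 XOR 24 = 24
After XOR-ing pile 2 (size 92): 24 XOR 92 = 68
After XOR-ing pile 3 (size 63): 68 XOR 63 = 123
The Nim-value of this position is 123.

123


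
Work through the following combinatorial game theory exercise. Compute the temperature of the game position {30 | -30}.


The game is {30 | -30}, a switch {a | b} with numbers a > b.
Cooling {a | b} by t gives {a - t | b + t}, which stops being hot when a - t = b + t, i.e. at t = (a - b)/2. So the temperature of a switch is (a - b)/2.
Temperature = (Left option - Right option) / 2
= (30 - (-30)) / 2
= 60 / 2
= 30

30


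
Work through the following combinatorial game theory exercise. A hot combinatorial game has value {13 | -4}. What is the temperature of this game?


The game is {13 | -4}, a switch {a | b} with numbers a > b.
Cooling {a | b} by t gives {a - t | b + t}, which stops being hot when a - t = b + t, i.e. at t = (a - b)/2. So the temperature of a switch is (a - b)/2.
Temperature = (Left option - Right option) / 2
= (13 - (-4)) / 2
= 17 / 2
= 17/2

17/2


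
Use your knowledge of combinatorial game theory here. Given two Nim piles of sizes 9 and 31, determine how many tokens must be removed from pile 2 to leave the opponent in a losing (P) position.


Piles: 9 and 31
Current XOR: 9 XOR 31 = 22 (non-zero, so this is an N-position).
To make the XOR zero, we need to find a move that balances the piles.
For pile 2 (size 31): target = 31 XOR 22 = 9
We reduce pile 2 from 31 to 9.
Tokens removed: 31 - 9 = 22
Verification: 9 XOR 9 = 0

22


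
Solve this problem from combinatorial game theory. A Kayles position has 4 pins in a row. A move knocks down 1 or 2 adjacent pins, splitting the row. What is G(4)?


Kayles: a move removes 1 or 2 adjacent pins from a contiguous row.
Removing pins from a row of k leaves two independent rows (a, b) with a + b = k - 1 (one pin) or a + b = k - 2 (two pins); an end removal gives a = 0.
By Sprague-Grundy, G(k) = mex{ G(a) XOR G(b) } over all these splits. G(0) = 0.
G(1): splits (0,0):0^0=0 -> mex({0}) = 1
G(2): splits (0,1):0^1=1 (0,0):0^0=0 -> mex({0, 1}) = 2
G(3): splits (0,2):0^2=2 (1,1):1^1=0 (0,1):0^1=1 -> mex({0, 1, 2}) = 3
G(4): splits (0,3):0^3=3 (1,2):1^2=3 (0,2):0^2=2 (1,1):1^1=0 -> mex({0, 2, 3}) = 1
Therefore G(4) = 1.

1


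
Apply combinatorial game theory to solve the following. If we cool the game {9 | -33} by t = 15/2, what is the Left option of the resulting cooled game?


Original game: {9 | -33} (a switch {a | b} with a > b).
Cooling by t (for t below the temperature (a - b)/2 = 21) taxes each move by t: {a | b} cooled by t is {a - t | b + t}.
Cooling amount: t = 15/2
Cooled Left option: 9 - 15/2 = 3/2
Cooled Right option: -33 + 15/2 = -51/2
Cooled game: {3/2 | -51/2}
Left option = 3/2

3/2


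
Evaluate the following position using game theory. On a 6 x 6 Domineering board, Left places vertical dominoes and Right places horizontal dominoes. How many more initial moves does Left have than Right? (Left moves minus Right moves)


Board is 6 x 6 (rows x cols).
Left (vertical) placements: (rows-1) * cols = 5 * 6 = 30
Right (horizontal) placements: rows * (cols-1) = 6 * 5 = 30
Advantage = Left - Right = 30 - 30 = 0

0


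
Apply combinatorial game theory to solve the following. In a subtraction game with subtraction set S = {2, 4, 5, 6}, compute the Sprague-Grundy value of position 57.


The subtraction set is S = {2, 4, 5, 6}.
G(k) = mex{ G(k - s) : s in S, s <= k }. We compute iteratively: G(0) = 0.
G(1) = mex({}) = 0
G(2) = mex({0}) = 1
G(3) = mex({0}) = 1
G(4) = mex({0, 1}) = 2
G(5) = mex({0, 1}) = 2
G(6) = mex({0, 1, 2}) = 3
G(7) = mex({0, 1, 2}) = 3
G(8) = mex({1, 2, 3}) = 0
G(9) = mex({1, 2, 3}) = 0
G(10) = mex({0, 2, 3}) = 1
G(11) = mex({0, 2, 3}) = 1
G(12) = mex({0, 1, 3}) = 2
G(13) = mex({0, 1, 3}) = 2
Observe that G(8)..G(13) = 0, 0, 1, 1, 2, 2 repeats G(0)..G(5) = 0, 0, 1, 1, 2, 2.
For k >= max(S) = 6, G(k) is determined by the previous 6 values G(k-6)..G(k-1); a window of 6 consecutive values has recurred shifted by 8, so by induction G(k + 8) = G(k) for all k >= 0: the sequence is periodic from the start with period 8.
One period: G(0..7) = 0, 0, 1, 1, 2, 2, 3, 3.
57 mod 8 = 1, so G(57) = G(1) = 0.

0


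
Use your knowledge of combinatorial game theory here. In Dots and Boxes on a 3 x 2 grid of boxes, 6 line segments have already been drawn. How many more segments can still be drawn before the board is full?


Grid: 3 x 2 boxes, i.e. 4 rows and 3 columns of dots.
Horizontal edges: (rows + 1) * cols = 4 * 2 = 8
Vertical edges: rows * (cols + 1) = 3 * 3 = 9
Total edges: 8 + 9 = 17
Edges drawn: 6
Remaining: 17 - 6 = 11

11


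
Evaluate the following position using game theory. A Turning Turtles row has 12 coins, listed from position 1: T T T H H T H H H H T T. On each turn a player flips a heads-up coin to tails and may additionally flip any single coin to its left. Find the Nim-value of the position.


Coins: T T T H H T H H H H T T
Key fact: a single head at position k behaves exactly like a Nim heap of size k (turning it to T and optionally flipping a coin at j < k corresponds to moving the heap from k to j, or to 0), and heads combine as a disjunctive sum (two heads at the same place would cancel, matching j XOR j = 0). So the Nim-value is the XOR of the 1-indexed positions of the heads.
Face-up positions (1-indexed): [4, 5, 7, 8, 9, 10]
XOR 0 with 4: 0 XOR 4 = 4
XOR 4 with 5: 4 XOR 5 = 1
XOR 1 with 7: 1 XOR 7 = 6
XOR 6 with 8: 6 XOR 8 = 14
XOR 14 with 9: 14 XOR 9 = 7
XOR 7 with 10: 7 XOR 10 = 13
Nim-value = 13

13


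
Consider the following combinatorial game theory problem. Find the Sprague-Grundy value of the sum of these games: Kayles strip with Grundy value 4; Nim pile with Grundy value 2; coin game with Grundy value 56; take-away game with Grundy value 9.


By the Sprague-Grundy theorem, the Grundy value of a sum of games is the XOR of individual Grundy values.
Kayles strip: Grundy value = 4. Running XOR: 0 XOR 4 = 4
Nim pile: Grundy value = 2. Running XOR: 4 XOR 2 = 6
coin game: Grundy value = 56. Running XOR: 6 XOR 56 = 62
take-away game: Grundy value = 9. Running XOR: 62 XOR 9 = 55
The combined Grundy value is 55.

55


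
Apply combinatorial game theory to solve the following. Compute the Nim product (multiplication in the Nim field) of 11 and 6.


Nim multiplication is bilinear over XOR: (u XOR v) * w = (u*w) XOR (v*w).
So we split each operand into its bit components and XOR the pairwise Nim products.
11 = 1 + 2 + 8 (as XOR of powers of 2).
6 = 2 + 4 (as XOR of powers of 2).
Using the standard Nim-product table on single bits:
  2*2 = 3,   2*4 = 8,   2*8 = 12,
  4*4 = 6,   4*8 = 11,  8*8 = 13,
and  1*x = x (identity), k*l = l*k (commutative).
Pairwise Nim products:
  1 * 2 = 2
  1 * 4 = 4
  2 * 2 = 3
  2 * 4 = 8
  8 * 2 = 12
  8 * 4 = 11
XOR them: 2 XOR 4 XOR 3 XOR 8 XOR 12 XOR 11 = 10.
Result: 11 * 6 = 10 (in Nim).

10


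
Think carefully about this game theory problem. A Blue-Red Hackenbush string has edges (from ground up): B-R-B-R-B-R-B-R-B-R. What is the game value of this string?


Edges (from ground): B-R-B-R-B-R-B-R-B-R
By Berlekamp's sign-expansion rule, a Blue-Red Hackenbush stalk has the value of the surreal number whose sign sequence is the edge sequence with B -> + and R -> -.
Sign sequence: +-+-+-+-+-
Trace the sign expansion in the surreal number tree, starting from 0:
Edge 1: B (sign +) -> bounds (0, +inf), value = 1
Edge 2: R (sign -) -> bounds (0, 1), value = 1/2
Edge 3: B (sign +) -> bounds (1/2, 1), value = 3/4
Edge 4: R (sign -) -> bounds (1/2, 3/4), value = 5/8
Edge 5: B (sign +) -> bounds (5/8, 3/4), value = 11/16
Edge 6: R (sign -) -> bounds (5/8, 11/16), value = 21/32
Edge 7: B (sign +) -> bounds (21/32, 11/16), value = 43/64
Edge 8: R (sign -) -> bounds (21/32, 43/64), value = 85/128
Edge 9: B (sign +) -> bounds (85/128, 43/64), value = 171/256
Edge 10: R (sign -) -> bounds (85/128, 171/256), value = 341/512
Game value = 341/512

341/512


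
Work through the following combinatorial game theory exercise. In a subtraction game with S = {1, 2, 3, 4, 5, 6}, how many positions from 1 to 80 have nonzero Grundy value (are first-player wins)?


Subtraction set S = {1, 2, 3, 4, 5, 6}, so G(n) = n mod 7.
G(n) = 0 when n is a multiple of 7.
Multiples of 7 in [1, 80]: 11
N-positions (nonzero Grundy) = 80 - 11 = 69

69


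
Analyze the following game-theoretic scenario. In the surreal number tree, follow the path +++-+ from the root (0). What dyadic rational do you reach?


Sign expansion: +++-+
Rule: track bounds (lo, hi), initially (-inf, +inf). On '+', the current value becomes lo and we move to the simplest number in (value, hi): value + 1 if hi = +inf, otherwise the midpoint (value + hi)/2. On '-', the current value becomes hi and we move to value - 1 if lo = -inf, otherwise the midpoint (lo + value)/2.
Start at 0.
Step 1: sign = +, move right. Bounds: (0, +inf). Value = 1
Step 2: sign = +, move right. Bounds: (1, +inf). Value = 2
Step 3: sign = +, move right. Bounds: (2, +inf). Value = 3
Step 4: sign = -, move left. Bounds: (2, 3). Value = 5/2
Step 5: sign = +, move right. Bounds: (5/2, 3). Value = 11/4
The surreal number with sign expansion +++-+ is 11/4.

11/4


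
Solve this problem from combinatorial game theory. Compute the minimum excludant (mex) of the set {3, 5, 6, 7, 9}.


Set = {3, 5, 6, 7, 9}
0 is NOT in the set. This is the mex.
mex = 0

0


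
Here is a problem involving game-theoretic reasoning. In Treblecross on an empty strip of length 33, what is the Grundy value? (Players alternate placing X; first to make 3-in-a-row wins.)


Treblecross: place X on empty cells; 3-in-a-row wins.
Playing within two cells of an existing X lets the opponent win at once, so sensible play treats the cells i-2..i+2 around each X as dead. The player left with no safe cell loses, so this is a normal-play take-away game on strips of safe cells.
Placing X at cell i (0-indexed) of a strip of k safe cells leaves independent strips of sizes max(0, i-2) and max(0, k-i-3). Hence G(k) = mex{ G(max(0,i-2)) XOR G(max(0,k-i-3)) : 0 <= i < k }, with G(0) = 0.
G(1): splits (0,0):0^0=0 -> mex({0}) = 1
G(2): splits (0,0):0^0=0 -> mex({0}) = 1
G(3): splits (0,0):0^0=0 -> mex({0}) = 1
G(4): splits (0,1):0^1=1 (0,0):0^0=0 -> mex({0, 1}) = 2
G(5): splits (0,2):0^1=1 (0,1):0^1=1 (0,0):0^0=0 -> mex({0, 1}) = 2
G(6) = mex({1}) = 0
G(7) = mex({0, 1, 2}) = 3
G(8) = mex({0, 1, 2}) = 3
G(9) = mex({0, 2}) = 1
G(10) = mex({0, 2, 3}) = 1
G(11) = mex({0, 3}) = 1
G(12) = mex({1, 3}) = 0
G(13) = mex({0, 1, 2, 3}) = 4
G(14) = mex({0, 1, 2}) = 3
G(15) = mex({0, 1, 2}) = 3
G(16) = mex({0, 1, 2, 4}) = 3
G(17) = mex({0, 1, 3, 4}) = 2
G(18) = mex({0, 1, 3, 4}) = 2
G(19) = mex({0, 1, 3, 5}) = 2
G(20) = mex({0, 1, 2, 3, 5}) = 4
G(21) = mex({0, 1, 2, 3, 5}) = 4
G(22) = mex({1, 2, 6}) = 0
G(23) = mex({0, 1, 2, 3, 4, 6}) = 5
G(24) = mex({0, 1, 2, 3, 4}) = 5
G(25) = mex({0, 1, 3, 4, 7}) = 2
G(26) = mex({0, 1, 3, 4, 5, 7}) = 2
G(27) = mex({0, 1, 3, 5}) = 2
G(28) = mex({0, 1, 2, 5}) = 3
G(29) = mex({0, 1, 2, 4, 5, 6}) = 3
G(30) = mex({1, 2, 4, 6}) = 0
G(31) = mex({0, 1, 2, 3, 4, 6}) = 5
G(32) = mex({1, 2, 3, 4, 7}) = 0
G(33) = mex({0, 3, 7}) = 1
Therefore G(33) = 1.

1


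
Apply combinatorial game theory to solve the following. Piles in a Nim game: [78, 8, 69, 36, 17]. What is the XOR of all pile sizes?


We need the XOR (exclusive or) of all pile sizes.
After XOR-ing pile 1 (size 78): 0 XOR 78 = 78
After XOR-ing pile 2 (size 8): 78 XOR 8 = 70
After XOR-ing pile 3 (size 69): 70 XOR 69 = 3
After XOR-ing pile 4 (size 36): 3 XOR 36 = 39
After XOR-ing pile 5 (size 17): 39 XOR 17 = 54
The Nim-value of this position is 54.

54


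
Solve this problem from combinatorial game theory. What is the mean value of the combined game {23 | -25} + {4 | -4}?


G1 = {23 | -25}, G2 = {4 | -4}
Each is a switch {a | b} with numbers a > b; its mean value is (a + b)/2, and mean value is additive over game sums: m(G1 + G2) = m(G1) + m(G2).
Mean of G1 = (23 + (-25))/2 = -2/2 = -1
Mean of G2 = (4 + (-4))/2 = 0/2 = 0
Mean of G1 + G2 = -1 + 0 = -1

-1


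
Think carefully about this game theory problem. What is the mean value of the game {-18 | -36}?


Game = {-18 | -36}, a switch {a | b} with numbers a > b.
Its thermograph has left wall a - t and right wall b + t, which meet at t = (a - b)/2, where both equal (a + b)/2. So the mast (mean value) is at (a + b)/2.
Mean = (-18 + (-36))/2 = -54/2 = -27

-27


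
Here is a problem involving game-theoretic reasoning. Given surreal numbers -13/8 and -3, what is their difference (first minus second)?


x = -13/8, y = -3
Converting to common denominator: 8
x = -13/8, y = -24/8
x - y = -13/8 - -3 = 11/8

11/8


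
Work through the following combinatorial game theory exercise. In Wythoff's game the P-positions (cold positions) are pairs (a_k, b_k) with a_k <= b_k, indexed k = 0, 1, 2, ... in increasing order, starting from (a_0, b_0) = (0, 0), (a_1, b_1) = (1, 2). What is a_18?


By Wythoff's theorem, a_k = floor(k * phi) and b_k = floor(k * phi^2) = a_k + k, where phi = (1 + sqrt(5))/2 is the golden ratio.
phi = (1 + sqrt(5))/2 = 1.618034
k = 18
k * phi = 18 * 1.618034 = 29.124612
a_18 = floor(k * phi) = 29

29


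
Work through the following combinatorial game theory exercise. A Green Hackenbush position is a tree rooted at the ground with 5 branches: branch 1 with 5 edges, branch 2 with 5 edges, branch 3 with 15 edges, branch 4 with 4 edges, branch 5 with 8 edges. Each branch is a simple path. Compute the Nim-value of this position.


The tree has 5 branches from the ground vertex.
In Green Hackenbush, the Nim-value of a simple path of length k is k.
Branch 1: length 5, Nim-value = 5
Branch 2: length 5, Nim-value = 5
Branch 3: length 15, Nim-value = 15
Branch 4: length 4, Nim-value = 4
Branch 5: length 8, Nim-value = 8
Total Nim-value = XOR of all branch values:
0 XOR 5 = 5
5 XOR 5 = 0
0 XOR 15 = 15
15 XOR 4 = 11
11 XOR 8 = 3
Nim-value of the tree = 3

3


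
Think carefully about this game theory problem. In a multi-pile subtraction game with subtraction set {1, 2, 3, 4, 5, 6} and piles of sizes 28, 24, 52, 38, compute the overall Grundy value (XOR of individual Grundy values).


Subtraction set: {1, 2, 3, 4, 5, 6}
For this subtraction set, G(n) = n mod 7 (period = max + 1 = 7).
Pile 1 (size 28): G(28) = 28 mod 7 = 0
Pile 2 (size 24): G(24) = 24 mod 7 = 3
Pile 3 (size 52): G(52) = 52 mod 7 = 3
Pile 4 (size 38): G(38) = 38 mod 7 = 3
Total Grundy value = XOR of all: 0 XOR 3 XOR 3 XOR 3 = 3

3


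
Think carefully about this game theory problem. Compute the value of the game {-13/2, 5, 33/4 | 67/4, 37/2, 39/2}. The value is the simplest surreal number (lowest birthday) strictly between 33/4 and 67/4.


Left options: {-13/2, 5, 33/4}, max = 33/4
Right options: {67/4, 37/2, 39/2}, min = 67/4
All options are numbers and max(Left) < min(Right), so by the simplicity theorem the value is the simplest (earliest-born) number strictly between 33/4 and 67/4.
Integers 9 through 16 all lie strictly between 33/4 and 67/4.
Among integers, the simplest (lowest birthday = smallest |n|; 0 is born on day 0, +-n on day n) is 9.
No non-integer in the interval can be simpler: if x is a non-integer in the interval, then floor(x) or ceil(x) also lies in the interval (the interval contains an integer), and both are proper prefixes of x's sign expansion, i.e. born earlier. So the game value is 9.
Game value = 9

9


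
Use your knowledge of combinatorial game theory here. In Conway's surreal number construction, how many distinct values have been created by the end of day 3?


Day 0: {|} = 0 is born. Count = 1.
Day n: the number of surreal numbers born by day n is 2^(n+1) - 1.
By day 0: 2^1 - 1 = 1
By day 1: 2^2 - 1 = 3
By day 2: 2^3 - 1 = 7
By day 3: 2^4 - 1 = 15
By day 3: 15 surreal numbers.

15


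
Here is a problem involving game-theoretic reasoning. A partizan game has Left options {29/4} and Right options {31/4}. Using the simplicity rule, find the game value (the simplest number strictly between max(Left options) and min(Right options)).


Left options: {29/4}, max = 29/4
Right options: {31/4}, min = 31/4
All options are numbers and max(Left) < min(Right), so by the simplicity theorem the value is the simplest (earliest-born) number strictly between 29/4 and 31/4.
No integer lies strictly between 29/4 and 31/4, so the value is the dyadic rational m/2^k in the interval with the smallest k (then m odd); search k = 1, 2, ...:
Denominator 2: 15/2 lies strictly between 29/4 and 31/4 -- found.
The simplest number in the interval is 15/2.
Game value = 15/2

15/2


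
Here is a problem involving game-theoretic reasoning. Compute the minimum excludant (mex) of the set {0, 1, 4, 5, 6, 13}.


Set = {0, 1, 4, 5, 6, 13}
0 is in the set.
1 is in the set.
2 is NOT in the set. This is the mex.
mex = 2

2


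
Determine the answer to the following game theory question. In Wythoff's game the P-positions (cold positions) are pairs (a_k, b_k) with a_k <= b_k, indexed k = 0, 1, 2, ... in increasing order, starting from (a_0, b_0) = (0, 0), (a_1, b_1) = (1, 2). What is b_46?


By Wythoff's theorem, a_k = floor(k * phi) and b_k = floor(k * phi^2) = a_k + k, where phi = (1 + sqrt(5))/2 is the golden ratio.
phi = (1 + sqrt(5))/2 = 1.618034
phi^2 = phi + 1 = 2.618034
k = 46
k * phi^2 = 46 * 2.618034 = 120.429563
b_46 = floor(k * phi^2) = 120 (check: a_46 + k = 74 + 46 = 120)

120


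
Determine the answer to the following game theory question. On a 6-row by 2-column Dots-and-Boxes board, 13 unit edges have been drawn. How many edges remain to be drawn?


Grid: 6 x 2 boxes, i.e. 7 rows and 3 columns of dots.
Horizontal edges: (rows + 1) * cols = 7 * 2 = 14
Vertical edges: rows * (cols + 1) = 6 * 3 = 18
Total edges: 14 + 18 = 32
Edges drawn: 13
Remaining: 32 - 13 = 19

19


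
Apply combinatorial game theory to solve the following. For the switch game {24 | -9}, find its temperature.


The game is {24 | -9}, a switch {a | b} with numbers a > b.
Cooling {a | b} by t gives {a - t | b + t}, which stops being hot when a - t = b + t, i.e. at t = (a - b)/2. So the temperature of a switch is (a - b)/2.
Temperature = (Left option - Right option) / 2
= (24 - (-9)) / 2
= 33 / 2
= 33/2

33/2


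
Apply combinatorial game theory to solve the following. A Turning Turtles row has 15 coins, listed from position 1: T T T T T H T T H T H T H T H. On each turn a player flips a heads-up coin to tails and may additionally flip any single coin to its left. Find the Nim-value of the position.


Coins: T T T T T H T T H T H T H T H
Key fact: a single head at position k behaves exactly like a Nim heap of size k (turning it to T and optionally flipping a coin at j < k corresponds to moving the heap from k to j, or to 0), and heads combine as a disjunctive sum (two heads at the same place would cancel, matching j XOR j = 0). So the Nim-value is the XOR of the 1-indexed positions of the heads.
Face-up positions (1-indexed): [6, 9, 11, 13, 15]
XOR 0 with 6: 0 XOR 6 = 6
XOR 6 with 9: 6 XOR 9 = 15
XOR 15 with 11: 15 XOR 11 = 4
XOR 4 with 13: 4 XOR 13 = 9
XOR 9 with 15: 9 XOR 15 = 6
Nim-value = 6

6


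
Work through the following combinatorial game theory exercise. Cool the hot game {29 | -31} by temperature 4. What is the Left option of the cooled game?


Original game: {29 | -31} (a switch {a | b} with a > b).
Cooling by t (for t below the temperature (a - b)/2 = 30) taxes each move by t: {a | b} cooled by t is {a - t | b + t}.
Cooling amount: t = 4
Cooled Left option: 29 - 4 = 25
Cooled Right option: -31 + 4 = -27
Cooled game: {25 | -27}
Left option = 25

25


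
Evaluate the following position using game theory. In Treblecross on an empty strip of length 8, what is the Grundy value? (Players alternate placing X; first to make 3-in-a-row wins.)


Treblecross: place X on empty cells; 3-in-a-row wins.
Playing within two cells of an existing X lets the opponent win at once, so sensible play treats the cells i-2..i+2 around each X as dead. The player left with no safe cell loses, so this is a normal-play take-away game on strips of safe cells.
Placing X at cell i (0-indexed) of a strip of k safe cells leaves independent strips of sizes max(0, i-2) and max(0, k-i-3). Hence G(k) = mex{ G(max(0,i-2)) XOR G(max(0,k-i-3)) : 0 <= i < k }, with G(0) = 0.
G(1): splits (0,0):0^0=0 -> mex({0}) = 1
G(2): splits (0,0):0^0=0 -> mex({0}) = 1
G(3): splits (0,0):0^0=0 -> mex({0}) = 1
G(4): splits (0,1):0^1=1 (0,0):0^0=0 -> mex({0, 1}) = 2
G(5): splits (0,2):0^1=1 (0,1):0^1=1 (0,0):0^0=0 -> mex({0, 1}) = 2
G(6) = mex({1}) = 0
G(7) = mex({0, 1, 2}) = 3
G(8) = mex({0, 1, 2}) = 3
Therefore G(8) = 3.

3


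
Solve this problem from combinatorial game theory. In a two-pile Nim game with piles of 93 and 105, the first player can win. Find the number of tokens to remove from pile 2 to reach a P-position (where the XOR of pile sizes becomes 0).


Piles: 93 and 105
Current XOR: 93 XOR 105 = 52 (non-zero, so this is an N-position).
To make the XOR zero, we need to find a move that balances the piles.
For pile 2 (size 105): target = 105 XOR 52 = 93
We reduce pile 2 from 105 to 93.
Tokens removed: 105 - 93 = 12
Verification: 93 XOR 93 = 0

12


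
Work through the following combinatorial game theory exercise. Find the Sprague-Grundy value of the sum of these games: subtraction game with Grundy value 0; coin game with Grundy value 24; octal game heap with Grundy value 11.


By the Sprague-Grundy theorem, the Grundy value of a sum of games is the XOR of individual Grundy values.
subtraction game: Grundy value = 0. Running XOR: 0 XOR 0 = 0
coin game: Grundy value = 24. Running XOR: 0 XOR 24 = 24
octal game heap: Grundy value = 11. Running XOR: 24 XOR 11 = 19
The combined Grundy value is 19.

19


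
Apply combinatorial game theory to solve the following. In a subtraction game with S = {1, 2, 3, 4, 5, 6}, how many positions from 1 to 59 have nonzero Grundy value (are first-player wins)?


Subtraction set S = {1, 2, 3, 4, 5, 6}, so G(n) = n mod 7.
G(n) = 0 when n is a multiple of 7.
Multiples of 7 in [1, 59]: 8
N-positions (nonzero Grundy) = 59 - 8 = 51

51


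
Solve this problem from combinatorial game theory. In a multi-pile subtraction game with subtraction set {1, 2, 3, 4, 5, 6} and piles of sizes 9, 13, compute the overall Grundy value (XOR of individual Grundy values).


Subtraction set: {1, 2, 3, 4, 5, 6}
For this subtraction set, G(n) = n mod 7 (period = max + 1 = 7).
Pile 1 (size 9): G(9) = 9 mod 7 = 2
Pile 2 (size 13): G(13) = 13 mod 7 = 6
Total Grundy value = XOR of all: 2 XOR 6 = 4

4


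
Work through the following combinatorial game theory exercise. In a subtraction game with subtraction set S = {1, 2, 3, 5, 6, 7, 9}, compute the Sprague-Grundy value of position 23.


The subtraction set is S = {1, 2, 3, 5, 6, 7, 9}.
G(k) = mex{ G(k - s) : s in S, s <= k }. We compute iteratively: G(0) = 0.
G(1) = mex({0}) = 1
G(2) = mex({0, 1}) = 2
G(3) = mex({0, 1, 2}) = 3
G(4) = mex({1, 2, 3}) = 0
G(5) = mex({0, 2, 3}) = 1
G(6) = mex({0, 1, 3}) = 2
G(7) = mex({0, 1, 2}) = 3
G(8) = mex({1, 2, 3}) = 0
G(9) = mex({0, 2, 3}) = 1
G(10) = mex({0, 1, 3}) = 2
G(11) = mex({0, 1, 2}) = 3
G(12) = mex({1, 2, 3}) = 0
Observe that G(4)..G(12) = 0, 1, 2, 3, 0, 1, 2, 3, 0 repeats G(0)..G(8) = 0, 1, 2, 3, 0, 1, 2, 3, 0.
For k >= max(S) = 9, G(k) is determined by the previous 9 values G(k-9)..G(k-1); a window of 9 consecutive values has recurred shifted by 4, so by induction G(k + 4) = G(k) for all k >= 0: the sequence is periodic from the start with period 4.
One period: G(0..3) = 0, 1, 2, 3.
23 mod 4 = 3, so G(23) = G(3) = 3.

3


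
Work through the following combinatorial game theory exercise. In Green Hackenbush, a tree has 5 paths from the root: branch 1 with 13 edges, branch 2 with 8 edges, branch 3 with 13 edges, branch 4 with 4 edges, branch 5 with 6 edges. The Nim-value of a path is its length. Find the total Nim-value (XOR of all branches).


The tree has 5 branches from the ground vertex.
In Green Hackenbush, the Nim-value of a simple path of length k is k.
Branch 1: length 13, Nim-value = 13
Branch 2: length 8, Nim-value = 8
Branch 3: length 13, Nim-value = 13
Branch 4: length 4, Nim-value = 4
Branch 5: length 6, Nim-value = 6
Total Nim-value = XOR of all branch values:
0 XOR 13 = 13
13 XOR 8 = 5
5 XOR 13 = 8
8 XOR 4 = 12
12 XOR 6 = 10
Nim-value of the tree = 10

10


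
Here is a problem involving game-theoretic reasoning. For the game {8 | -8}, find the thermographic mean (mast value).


Game = {8 | -8}, a switch {a | b} with numbers a > b.
Its thermograph has left wall a - t and right wall b + t, which meet at t = (a - b)/2, where both equal (a + b)/2. So the mast (mean value) is at (a + b)/2.
Mean = (8 + (-8))/2 = 0/2 = 0

0


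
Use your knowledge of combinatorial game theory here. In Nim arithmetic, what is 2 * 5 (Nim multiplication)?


Nim multiplication is bilinear over XOR: (u XOR v) * w = (u*w) XOR (v*w).
So we split each operand into its bit components and XOR the pairwise Nim products.
2 = 2 (as XOR of powers of 2).
5 = 1 + 4 (as XOR of powers of 2).
Using the standard Nim-product table on single bits:
  2*2 = 3,   2*4 = 8,   2*8 = 12,
  4*4 = 6,   4*8 = 11,  8*8 = 13,
and  1*x = x (identity), k*l = l*k (commutative).
Pairwise Nim products:
  2 * 1 = 2
  2 * 4 = 8
XOR them: 2 XOR 8 = 10.
Result: 2 * 5 = 10 (in Nim).

10
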